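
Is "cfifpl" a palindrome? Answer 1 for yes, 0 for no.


Input: cfifpl
Reversed: lpfifc
  Compare pos 0 ('c') with pos 5 ('l'): MISMATCH
  Compare pos 1 ('f') with pos 4 ('p'): MISMATCH
  Compare pos 2 ('i') with pos 3 ('f'): MISMATCH
Result: not a palindrome

0


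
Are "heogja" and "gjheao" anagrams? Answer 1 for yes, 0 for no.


Strings: "heogja", "gjheao"
Sorted first:  aeghjo
Sorted second: aeghjo
Sorted forms match => anagrams

1


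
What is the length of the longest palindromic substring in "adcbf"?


Input: "adcbf"
Checking substrings for palindromes:
  No multi-char palindromic substrings found
Longest palindromic substring: "a" with length 1

1


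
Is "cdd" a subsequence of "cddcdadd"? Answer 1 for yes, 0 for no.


Check if "cdd" is a subsequence of "cddcdadd"
Greedy scan:
  Position 0 ('c'): matches sub[0] = 'c'
  Position 1 ('d'): matches sub[1] = 'd'
  Position 2 ('d'): matches sub[2] = 'd'
  Position 3 ('c'): no match needed
  Position 4 ('d'): no match needed
  Position 5 ('a'): no match needed
  Position 6 ('d'): no match needed
  Position 7 ('d'): no match needed
All 3 characters matched => is a subsequence

1


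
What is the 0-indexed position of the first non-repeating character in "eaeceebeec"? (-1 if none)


Input: eaeceebeec
Character frequencies:
  'a': 1
  'b': 1
  'c': 2
  'e': 6
Scanning left to right for freq == 1:
  Position 0 ('e'): freq=6, skip
  Position 1 ('a'): unique! => answer = 1

1


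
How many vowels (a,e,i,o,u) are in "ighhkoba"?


Input: ighhkoba
Checking each character:
  'i' at position 0: vowel (running total: 1)
  'g' at position 1: consonant
  'h' at position 2: consonant
  'h' at position 3: consonant
  'k' at position 4: consonant
  'o' at position 5: vowel (running total: 2)
  'b' at position 6: consonant
  'a' at position 7: vowel (running total: 3)
Total vowels: 3

3


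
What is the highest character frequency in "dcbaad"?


Input: dcbaad
Character counts:
  'a': 2
  'b': 1
  'c': 1
  'd': 2
Maximum frequency: 2

2


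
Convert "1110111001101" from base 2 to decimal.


Input: "1110111001101" in base 2
Positional expansion:
  Digit '1' (value 1) x 2^12 = 4096
  Digit '1' (value 1) x 2^11 = 2048
  Digit '1' (value 1) x 2^10 = 1024
  Digit '0' (value 0) x 2^9 = 0
  Digit '1' (value 1) x 2^8 = 256
  Digit '1' (value 1) x 2^7 = 128
  Digit '1' (value 1) x 2^6 = 64
  Digit '0' (value 0) x 2^5 = 0
  Digit '0' (value 0) x 2^4 = 0
  Digit '1' (value 1) x 2^3 = 8
  Digit '1' (value 1) x 2^2 = 4
  Digit '0' (value 0) x 2^1 = 0
  Digit '1' (value 1) x 2^0 = 1
Sum = 7629

7629


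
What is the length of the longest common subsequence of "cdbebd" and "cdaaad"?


LCS of "cdbebd" and "cdaaad"
DP table:
           c    d    a    a    a    d
      0    0    0    0    0    0    0
  c   0    1    1    1    1    1    1
  d   0    1    2    2    2    2    2
  b   0    1    2    2    2    2    2
  e   0    1    2    2    2    2    2
  b   0    1    2    2    2    2    2
  d   0    1    2    2    2    2    3
LCS length = dp[6][6] = 3

3


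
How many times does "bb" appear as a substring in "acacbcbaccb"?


Searching for "bb" in "acacbcbaccb"
Scanning each position:
  Position 0: "ac" => no
  Position 1: "ca" => no
  Position 2: "ac" => no
  Position 3: "cb" => no
  Position 4: "bc" => no
  Position 5: "cb" => no
  Position 6: "ba" => no
  Position 7: "ac" => no
  Position 8: "cc" => no
  Position 9: "cb" => no
Total occurrences: 0

0


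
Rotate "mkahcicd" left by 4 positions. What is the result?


Input: "mkahcicd", rotate left by 4
First 4 characters: "mkah"
Remaining characters: "cicd"
Concatenate remaining + first: "cicd" + "mkah" = "cicdmkah"

cicdmkah


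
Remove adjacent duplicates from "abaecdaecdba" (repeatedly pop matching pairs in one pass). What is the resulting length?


Input: abaecdaecdba
Stack-based adjacent duplicate removal:
  Read 'a': push. Stack: a
  Read 'b': push. Stack: ab
  Read 'a': push. Stack: aba
  Read 'e': push. Stack: abae
  Read 'c': push. Stack: abaec
  Read 'd': push. Stack: abaecd
  Read 'a': push. Stack: abaecda
  Read 'e': push. Stack: abaecdae
  Read 'c': push. Stack: abaecdaec
  Read 'd': push. Stack: abaecdaecd
  Read 'b': push. Stack: abaecdaecdb
  Read 'a': push. Stack: abaecdaecdba
Final stack: "abaecdaecdba" (length 12)

12


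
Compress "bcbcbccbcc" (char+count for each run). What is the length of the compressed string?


Input: bcbcbccbcc
Runs:
  'b' x 1 => "b1"
  'c' x 1 => "c1"
  'b' x 1 => "b1"
  'c' x 1 => "c1"
  'b' x 1 => "b1"
  'c' x 2 => "c2"
  'b' x 1 => "b1"
  'c' x 2 => "c2"
Compressed: "b1c1b1c1b1c2b1c2"
Compressed length: 16

16


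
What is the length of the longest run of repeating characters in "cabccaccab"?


Input: "cabccaccab"
Scanning for longest run:
  Position 1 ('a'): new char, reset run to 1
  Position 2 ('b'): new char, reset run to 1
  Position 3 ('c'): new char, reset run to 1
  Position 4 ('c'): continues run of 'c', length=2
  Position 5 ('a'): new char, reset run to 1
  Position 6 ('c'): new char, reset run to 1
  Position 7 ('c'): continues run of 'c', length=2
  Position 8 ('a'): new char, reset run to 1
  Position 9 ('b'): new char, reset run to 1
Longest run: 'c' with length 2

2


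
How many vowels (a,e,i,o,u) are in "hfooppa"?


Input: hfooppa
Checking each character:
  'h' at position 0: consonant
  'f' at position 1: consonant
  'o' at position 2: vowel (running total: 1)
  'o' at position 3: vowel (running total: 2)
  'p' at position 4: consonant
  'p' at position 5: consonant
  'a' at position 6: vowel (running total: 3)
Total vowels: 3

3


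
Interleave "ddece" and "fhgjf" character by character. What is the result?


Interleaving "ddece" and "fhgjf":
  Position 0: 'd' from first, 'f' from second => "df"
  Position 1: 'd' from first, 'h' from second => "dh"
  Position 2: 'e' from first, 'g' from second => "eg"
  Position 3: 'c' from first, 'j' from second => "cj"
  Position 4: 'e' from first, 'f' from second => "ef"
Result: dfdhegcjef

dfdhegcjef


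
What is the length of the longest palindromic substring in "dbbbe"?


Input: "dbbbe"
Checking substrings for palindromes:
  [1:4] "bbb" (len 3) => palindrome
  [1:3] "bb" (len 2) => palindrome
  [2:4] "bb" (len 2) => palindrome
Longest palindromic substring: "bbb" with length 3

3


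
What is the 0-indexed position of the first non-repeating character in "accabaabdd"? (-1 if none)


Input: accabaabdd
Character frequencies:
  'a': 4
  'b': 2
  'c': 2
  'd': 2
Scanning left to right for freq == 1:
  Position 0 ('a'): freq=4, skip
  Position 1 ('c'): freq=2, skip
  Position 2 ('c'): freq=2, skip
  Position 3 ('a'): freq=4, skip
  Position 4 ('b'): freq=2, skip
  Position 5 ('a'): freq=4, skip
  Position 6 ('a'): freq=4, skip
  Position 7 ('b'): freq=2, skip
  Position 8 ('d'): freq=2, skip
  Position 9 ('d'): freq=2, skip
  No unique character found => answer = -1

-1


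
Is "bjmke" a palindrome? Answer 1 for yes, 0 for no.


Input: bjmke
Reversed: ekmjb
  Compare pos 0 ('b') with pos 4 ('e'): MISMATCH
  Compare pos 1 ('j') with pos 3 ('k'): MISMATCH
Result: not a palindrome

0


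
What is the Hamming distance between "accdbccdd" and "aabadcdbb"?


Comparing "accdbccdd" and "aabadcdbb" position by position:
  Position 0: 'a' vs 'a' => same
  Position 1: 'c' vs 'a' => differ
  Position 2: 'c' vs 'b' => differ
  Position 3: 'd' vs 'a' => differ
  Position 4: 'b' vs 'd' => differ
  Position 5: 'c' vs 'c' => same
  Position 6: 'c' vs 'd' => differ
  Position 7: 'd' vs 'b' => differ
  Position 8: 'd' vs 'b' => differ
Total differences (Hamming distance): 7

7


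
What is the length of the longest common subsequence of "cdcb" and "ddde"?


LCS of "cdcb" and "ddde"
DP table:
           d    d    d    e
      0    0    0    0    0
  c   0    0    0    0    0
  d   0    1    1    1    1
  c   0    1    1    1    1
  b   0    1    1    1    1
LCS length = dp[4][4] = 1

1


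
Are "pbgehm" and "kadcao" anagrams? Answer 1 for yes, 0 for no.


Strings: "pbgehm", "kadcao"
Sorted first:  beghmp
Sorted second: aacdko
Differ at position 0: 'b' vs 'a' => not anagrams

0


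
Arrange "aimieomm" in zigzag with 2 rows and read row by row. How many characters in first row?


Zigzag "aimieomm" into 2 rows:
Placing characters:
  'a' => row 0
  'i' => row 1
  'm' => row 0
  'i' => row 1
  'e' => row 0
  'o' => row 1
  'm' => row 0
  'm' => row 1
Rows:
  Row 0: "amem"
  Row 1: "iiom"
First row length: 4

4


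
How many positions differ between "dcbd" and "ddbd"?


Comparing "dcbd" and "ddbd" position by position:
  Position 0: 'd' vs 'd' => same
  Position 1: 'c' vs 'd' => DIFFER
  Position 2: 'b' vs 'b' => same
  Position 3: 'd' vs 'd' => same
Positions that differ: 1

1


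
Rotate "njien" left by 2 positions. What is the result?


Input: "njien", rotate left by 2
First 2 characters: "nj"
Remaining characters: "ien"
Concatenate remaining + first: "ien" + "nj" = "iennj"

iennj


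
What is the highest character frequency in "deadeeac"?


Input: deadeeac
Character counts:
  'a': 2
  'c': 1
  'd': 2
  'e': 3
Maximum frequency: 3

3


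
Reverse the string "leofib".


Input: leofib
Reading characters right to left:
  Position 5: 'b'
  Position 4: 'i'
  Position 3: 'f'
  Position 2: 'o'
  Position 1: 'e'
  Position 0: 'l'
Reversed: bifoel

bifoel


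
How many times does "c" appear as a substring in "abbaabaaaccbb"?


Searching for "c" in "abbaabaaaccbb"
Scanning each position:
  Position 0: "a" => no
  Position 1: "b" => no
  Position 2: "b" => no
  Position 3: "a" => no
  Position 4: "a" => no
  Position 5: "b" => no
  Position 6: "a" => no
  Position 7: "a" => no
  Position 8: "a" => no
  Position 9: "c" => MATCH
  Position 10: "c" => MATCH
  Position 11: "b" => no
  Position 12: "b" => no
Total occurrences: 2

2


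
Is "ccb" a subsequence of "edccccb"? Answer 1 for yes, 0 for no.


Check if "ccb" is a subsequence of "edccccb"
Greedy scan:
  Position 0 ('e'): no match needed
  Position 1 ('d'): no match needed
  Position 2 ('c'): matches sub[0] = 'c'
  Position 3 ('c'): matches sub[1] = 'c'
  Position 4 ('c'): no match needed
  Position 5 ('c'): no match needed
  Position 6 ('b'): matches sub[2] = 'b'
All 3 characters matched => is a subsequence

1


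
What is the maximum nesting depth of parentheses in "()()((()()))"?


Input: "()()((()()))"
Tracking depth:
  Position 0 '(': depth becomes 1
  Position 1 ')': depth becomes 0
  Position 2 '(': depth becomes 1
  Position 3 ')': depth becomes 0
  Position 4 '(': depth becomes 1
  Position 5 '(': depth becomes 2
  Position 6 '(': depth becomes 3
  Position 7 ')': depth becomes 2
  Position 8 '(': depth becomes 3
  Position 9 ')': depth becomes 2
  Position 10 ')': depth becomes 1
  Position 11 ')': depth becomes 0
Maximum depth reached: 3

3


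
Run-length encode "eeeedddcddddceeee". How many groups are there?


Input: eeeedddcddddceeee
Scanning for consecutive runs:
  Group 1: 'e' x 4 (positions 0-3)
  Group 2: 'd' x 3 (positions 4-6)
  Group 3: 'c' x 1 (positions 7-7)
  Group 4: 'd' x 4 (positions 8-11)
  Group 5: 'c' x 1 (positions 12-12)
  Group 6: 'e' x 4 (positions 13-16)
Total groups: 6

6


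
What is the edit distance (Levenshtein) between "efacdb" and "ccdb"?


Computing edit distance: "efacdb" -> "ccdb"
DP table:
           c    c    d    b
      0    1    2    3    4
  e   1    1    2    3    4
  f   2    2    2    3    4
  a   3    3    3    3    4
  c   4    3    3    4    4
  d   5    4    4    3    4
  b   6    5    5    4    3
Edit distance = dp[6][4] = 3

3


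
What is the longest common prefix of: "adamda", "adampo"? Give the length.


Words: adamda, adampo
  Position 0: all 'a' => match
  Position 1: all 'd' => match
  Position 2: all 'a' => match
  Position 3: all 'm' => match
  Position 4: ('d', 'p') => mismatch, stop
LCP = "adam" (length 4)

4


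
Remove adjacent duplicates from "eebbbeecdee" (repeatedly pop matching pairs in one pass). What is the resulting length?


Input: eebbbeecdee
Stack-based adjacent duplicate removal:
  Read 'e': push. Stack: e
  Read 'e': matches stack top 'e' => pop. Stack: (empty)
  Read 'b': push. Stack: b
  Read 'b': matches stack top 'b' => pop. Stack: (empty)
  Read 'b': push. Stack: b
  Read 'e': push. Stack: be
  Read 'e': matches stack top 'e' => pop. Stack: b
  Read 'c': push. Stack: bc
  Read 'd': push. Stack: bcd
  Read 'e': push. Stack: bcde
  Read 'e': matches stack top 'e' => pop. Stack: bcd
Final stack: "bcd" (length 3)

3


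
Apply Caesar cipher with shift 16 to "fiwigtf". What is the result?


Caesar cipher: shift "fiwigtf" by 16
  'f' (pos 5) + 16 = pos 21 = 'v'
  'i' (pos 8) + 16 = pos 24 = 'y'
  'w' (pos 22) + 16 = pos 12 = 'm'
  'i' (pos 8) + 16 = pos 24 = 'y'
  'g' (pos 6) + 16 = pos 22 = 'w'
  't' (pos 19) + 16 = pos 9 = 'j'
  'f' (pos 5) + 16 = pos 21 = 'v'
Result: vymywjv

vymywjv


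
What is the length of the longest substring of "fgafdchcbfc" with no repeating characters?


Input: "fgafdchcbfc"
Sliding window (track last position of each char):
  Position 0 ('f'): window [0,0] length 1 -- new best
  Position 1 ('g'): window [0,1] length 2 -- new best
  Position 2 ('a'): window [0,2] length 3 -- new best
  Position 3 ('f'): repeat (last at 0), move window start to 1
  Position 3 ('f'): window [1,3] length 3
  Position 4 ('d'): window [1,4] length 4 -- new best
  Position 5 ('c'): window [1,5] length 5 -- new best
  Position 6 ('h'): window [1,6] length 6 -- new best
  Position 7 ('c'): repeat (last at 5), move window start to 6
  Position 7 ('c'): window [6,7] length 2
  Position 8 ('b'): window [6,8] length 3
  Position 9 ('f'): window [6,9] length 4
  Position 10 ('c'): repeat (last at 7), move window start to 8
  Position 10 ('c'): window [8,10] length 3
Longest substring with no repeats: "gafdch" with length 6

6


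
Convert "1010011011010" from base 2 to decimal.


Input: "1010011011010" in base 2
Positional expansion:
  Digit '1' (value 1) x 2^12 = 4096
  Digit '0' (value 0) x 2^11 = 0
  Digit '1' (value 1) x 2^10 = 1024
  Digit '0' (value 0) x 2^9 = 0
  Digit '0' (value 0) x 2^8 = 0
  Digit '1' (value 1) x 2^7 = 128
  Digit '1' (value 1) x 2^6 = 64
  Digit '0' (value 0) x 2^5 = 0
  Digit '1' (value 1) x 2^4 = 16
  Digit '1' (value 1) x 2^3 = 8
  Digit '0' (value 0) x 2^2 = 0
  Digit '1' (value 1) x 2^1 = 2
  Digit '0' (value 0) x 2^0 = 0
Sum = 5338

5338


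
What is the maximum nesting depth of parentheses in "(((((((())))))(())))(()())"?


Input: "(((((((())))))(())))(()())"
Tracking depth:
  Position 0 '(': depth becomes 1
  Position 1 '(': depth becomes 2
  Position 2 '(': depth becomes 3
  Position 3 '(': depth becomes 4
  Position 4 '(': depth becomes 5
  Position 5 '(': depth becomes 6
  Position 6 '(': depth becomes 7
  Position 7 '(': depth becomes 8
  Position 8 ')': depth becomes 7
  Position 9 ')': depth becomes 6
  Position 10 ')': depth becomes 5
  Position 11 ')': depth becomes 4
  Position 12 ')': depth becomes 3
  Position 13 ')': depth becomes 2
  Position 14 '(': depth becomes 3
  Position 15 '(': depth becomes 4
  Position 16 ')': depth becomes 3
  Position 17 ')': depth becomes 2
  Position 18 ')': depth becomes 1
  Position 19 ')': depth becomes 0
  Position 20 '(': depth becomes 1
  Position 21 '(': depth becomes 2
  Position 22 ')': depth becomes 1
  Position 23 '(': depth becomes 2
  Position 24 ')': depth becomes 1
  Position 25 ')': depth becomes 0
Maximum depth reached: 8

8


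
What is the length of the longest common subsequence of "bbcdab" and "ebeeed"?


LCS of "bbcdab" and "ebeeed"
DP table:
           e    b    e    e    e    d
      0    0    0    0    0    0    0
  b   0    0    1    1    1    1    1
  b   0    0    1    1    1    1    1
  c   0    0    1    1    1    1    1
  d   0    0    1    1    1    1    2
  a   0    0    1    1    1    1    2
  b   0    0    1    1    1    1    2
LCS length = dp[6][6] = 2

2


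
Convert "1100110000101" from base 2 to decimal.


Input: "1100110000101" in base 2
Positional expansion:
  Digit '1' (value 1) x 2^12 = 4096
  Digit '1' (value 1) x 2^11 = 2048
  Digit '0' (value 0) x 2^10 = 0
  Digit '0' (value 0) x 2^9 = 0
  Digit '1' (value 1) x 2^8 = 256
  Digit '1' (value 1) x 2^7 = 128
  Digit '0' (value 0) x 2^6 = 0
  Digit '0' (value 0) x 2^5 = 0
  Digit '0' (value 0) x 2^4 = 0
  Digit '0' (value 0) x 2^3 = 0
  Digit '1' (value 1) x 2^2 = 4
  Digit '0' (value 0) x 2^1 = 0
  Digit '1' (value 1) x 2^0 = 1
Sum = 6533

6533


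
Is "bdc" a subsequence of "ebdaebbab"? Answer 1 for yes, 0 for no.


Check if "bdc" is a subsequence of "ebdaebbab"
Greedy scan:
  Position 0 ('e'): no match needed
  Position 1 ('b'): matches sub[0] = 'b'
  Position 2 ('d'): matches sub[1] = 'd'
  Position 3 ('a'): no match needed
  Position 4 ('e'): no match needed
  Position 5 ('b'): no match needed
  Position 6 ('b'): no match needed
  Position 7 ('a'): no match needed
  Position 8 ('b'): no match needed
Only matched 2/3 characters => not a subsequence

0


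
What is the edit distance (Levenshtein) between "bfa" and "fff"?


Computing edit distance: "bfa" -> "fff"
DP table:
           f    f    f
      0    1    2    3
  b   1    1    2    3
  f   2    1    1    2
  a   3    2    2    2
Edit distance = dp[3][3] = 2

2


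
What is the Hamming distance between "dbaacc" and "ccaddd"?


Comparing "dbaacc" and "ccaddd" position by position:
  Position 0: 'd' vs 'c' => differ
  Position 1: 'b' vs 'c' => differ
  Position 2: 'a' vs 'a' => same
  Position 3: 'a' vs 'd' => differ
  Position 4: 'c' vs 'd' => differ
  Position 5: 'c' vs 'd' => differ
Total differences (Hamming distance): 5

5


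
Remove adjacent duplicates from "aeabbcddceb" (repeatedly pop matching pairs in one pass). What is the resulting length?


Input: aeabbcddceb
Stack-based adjacent duplicate removal:
  Read 'a': push. Stack: a
  Read 'e': push. Stack: ae
  Read 'a': push. Stack: aea
  Read 'b': push. Stack: aeab
  Read 'b': matches stack top 'b' => pop. Stack: aea
  Read 'c': push. Stack: aeac
  Read 'd': push. Stack: aeacd
  Read 'd': matches stack top 'd' => pop. Stack: aeac
  Read 'c': matches stack top 'c' => pop. Stack: aea
  Read 'e': push. Stack: aeae
  Read 'b': push. Stack: aeaeb
Final stack: "aeaeb" (length 5)

5


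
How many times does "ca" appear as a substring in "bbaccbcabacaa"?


Searching for "ca" in "bbaccbcabacaa"
Scanning each position:
  Position 0: "bb" => no
  Position 1: "ba" => no
  Position 2: "ac" => no
  Position 3: "cc" => no
  Position 4: "cb" => no
  Position 5: "bc" => no
  Position 6: "ca" => MATCH
  Position 7: "ab" => no
  Position 8: "ba" => no
  Position 9: "ac" => no
  Position 10: "ca" => MATCH
  Position 11: "aa" => no
Total occurrences: 2

2


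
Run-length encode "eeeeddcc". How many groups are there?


Input: eeeeddcc
Scanning for consecutive runs:
  Group 1: 'e' x 4 (positions 0-3)
  Group 2: 'd' x 2 (positions 4-5)
  Group 3: 'c' x 2 (positions 6-7)
Total groups: 3

3


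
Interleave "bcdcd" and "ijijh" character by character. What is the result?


Interleaving "bcdcd" and "ijijh":
  Position 0: 'b' from first, 'i' from second => "bi"
  Position 1: 'c' from first, 'j' from second => "cj"
  Position 2: 'd' from first, 'i' from second => "di"
  Position 3: 'c' from first, 'j' from second => "cj"
  Position 4: 'd' from first, 'h' from second => "dh"
Result: bicjdicjdh

bicjdicjdh


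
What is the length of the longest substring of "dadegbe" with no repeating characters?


Input: "dadegbe"
Sliding window (track last position of each char):
  Position 0 ('d'): window [0,0] length 1 -- new best
  Position 1 ('a'): window [0,1] length 2 -- new best
  Position 2 ('d'): repeat (last at 0), move window start to 1
  Position 2 ('d'): window [1,2] length 2
  Position 3 ('e'): window [1,3] length 3 -- new best
  Position 4 ('g'): window [1,4] length 4 -- new best
  Position 5 ('b'): window [1,5] length 5 -- new best
  Position 6 ('e'): repeat (last at 3), move window start to 4
  Position 6 ('e'): window [4,6] length 3
Longest substring with no repeats: "adegb" with length 5

5


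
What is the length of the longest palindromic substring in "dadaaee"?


Input: "dadaaee"
Checking substrings for palindromes:
  [0:3] "dad" (len 3) => palindrome
  [1:4] "ada" (len 3) => palindrome
  [3:5] "aa" (len 2) => palindrome
  [5:7] "ee" (len 2) => palindrome
Longest palindromic substring: "dad" with length 3

3


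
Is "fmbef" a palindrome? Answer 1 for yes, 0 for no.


Input: fmbef
Reversed: febmf
  Compare pos 0 ('f') with pos 4 ('f'): match
  Compare pos 1 ('m') with pos 3 ('e'): MISMATCH
Result: not a palindrome

0


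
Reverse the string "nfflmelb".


Input: nfflmelb
Reading characters right to left:
  Position 7: 'b'
  Position 6: 'l'
  Position 5: 'e'
  Position 4: 'm'
  Position 3: 'l'
  Position 2: 'f'
  Position 1: 'f'
  Position 0: 'n'
Reversed: blemlffn

blemlffn


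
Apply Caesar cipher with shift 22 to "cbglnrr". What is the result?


Caesar cipher: shift "cbglnrr" by 22
  'c' (pos 2) + 22 = pos 24 = 'y'
  'b' (pos 1) + 22 = pos 23 = 'x'
  'g' (pos 6) + 22 = pos 2 = 'c'
  'l' (pos 11) + 22 = pos 7 = 'h'
  'n' (pos 13) + 22 = pos 9 = 'j'
  'r' (pos 17) + 22 = pos 13 = 'n'
  'r' (pos 17) + 22 = pos 13 = 'n'
Result: yxchjnn

yxchjnn


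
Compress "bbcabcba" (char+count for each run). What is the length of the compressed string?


Input: bbcabcba
Runs:
  'b' x 2 => "b2"
  'c' x 1 => "c1"
  'a' x 1 => "a1"
  'b' x 1 => "b1"
  'c' x 1 => "c1"
  'b' x 1 => "b1"
  'a' x 1 => "a1"
Compressed: "b2c1a1b1c1b1a1"
Compressed length: 14

14


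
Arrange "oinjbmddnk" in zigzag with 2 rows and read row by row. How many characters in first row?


Zigzag "oinjbmddnk" into 2 rows:
Placing characters:
  'o' => row 0
  'i' => row 1
  'n' => row 0
  'j' => row 1
  'b' => row 0
  'm' => row 1
  'd' => row 0
  'd' => row 1
  'n' => row 0
  'k' => row 1
Rows:
  Row 0: "onbdn"
  Row 1: "ijmdk"
First row length: 5

5


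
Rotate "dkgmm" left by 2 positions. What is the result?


Input: "dkgmm", rotate left by 2
First 2 characters: "dk"
Remaining characters: "gmm"
Concatenate remaining + first: "gmm" + "dk" = "gmmdk"

gmmdk


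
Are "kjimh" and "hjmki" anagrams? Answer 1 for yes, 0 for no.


Strings: "kjimh", "hjmki"
Sorted first:  hijkm
Sorted second: hijkm
Sorted forms match => anagrams

1


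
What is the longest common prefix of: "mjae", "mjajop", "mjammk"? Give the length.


Words: mjae, mjajop, mjammk
  Position 0: all 'm' => match
  Position 1: all 'j' => match
  Position 2: all 'a' => match
  Position 3: ('e', 'j', 'm') => mismatch, stop
LCP = "mja" (length 3)

3


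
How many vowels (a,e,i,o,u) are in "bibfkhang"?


Input: bibfkhang
Checking each character:
  'b' at position 0: consonant
  'i' at position 1: vowel (running total: 1)
  'b' at position 2: consonant
  'f' at position 3: consonant
  'k' at position 4: consonant
  'h' at position 5: consonant
  'a' at position 6: vowel (running total: 2)
  'n' at position 7: consonant
  'g' at position 8: consonant
Total vowels: 2

2


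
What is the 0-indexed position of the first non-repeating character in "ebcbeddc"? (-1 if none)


Input: ebcbeddc
Character frequencies:
  'b': 2
  'c': 2
  'd': 2
  'e': 2
Scanning left to right for freq == 1:
  Position 0 ('e'): freq=2, skip
  Position 1 ('b'): freq=2, skip
  Position 2 ('c'): freq=2, skip
  Position 3 ('b'): freq=2, skip
  Position 4 ('e'): freq=2, skip
  Position 5 ('d'): freq=2, skip
  Position 6 ('d'): freq=2, skip
  Position 7 ('c'): freq=2, skip
  No unique character found => answer = -1

-1


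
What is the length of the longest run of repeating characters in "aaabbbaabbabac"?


Input: "aaabbbaabbabac"
Scanning for longest run:
  Position 1 ('a'): continues run of 'a', length=2
  Position 2 ('a'): continues run of 'a', length=3
  Position 3 ('b'): new char, reset run to 1
  Position 4 ('b'): continues run of 'b', length=2
  Position 5 ('b'): continues run of 'b', length=3
  Position 6 ('a'): new char, reset run to 1
  Position 7 ('a'): continues run of 'a', length=2
  Position 8 ('b'): new char, reset run to 1
  Position 9 ('b'): continues run of 'b', length=2
  Position 10 ('a'): new char, reset run to 1
  Position 11 ('b'): new char, reset run to 1
  Position 12 ('a'): new char, reset run to 1
  Position 13 ('c'): new char, reset run to 1
Longest run: 'a' with length 3

3


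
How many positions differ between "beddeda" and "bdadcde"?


Comparing "beddeda" and "bdadcde" position by position:
  Position 0: 'b' vs 'b' => same
  Position 1: 'e' vs 'd' => DIFFER
  Position 2: 'd' vs 'a' => DIFFER
  Position 3: 'd' vs 'd' => same
  Position 4: 'e' vs 'c' => DIFFER
  Position 5: 'd' vs 'd' => same
  Position 6: 'a' vs 'e' => DIFFER
Positions that differ: 4

4


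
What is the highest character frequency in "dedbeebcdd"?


Input: dedbeebcdd
Character counts:
  'b': 2
  'c': 1
  'd': 4
  'e': 3
Maximum frequency: 4

4


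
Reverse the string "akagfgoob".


Input: akagfgoob
Reading characters right to left:
  Position 8: 'b'
  Position 7: 'o'
  Position 6: 'o'
  Position 5: 'g'
  Position 4: 'f'
  Position 3: 'g'
  Position 2: 'a'
  Position 1: 'k'
  Position 0: 'a'
Reversed: boogfgaka

boogfgaka


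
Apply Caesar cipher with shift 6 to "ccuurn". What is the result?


Caesar cipher: shift "ccuurn" by 6
  'c' (pos 2) + 6 = pos 8 = 'i'
  'c' (pos 2) + 6 = pos 8 = 'i'
  'u' (pos 20) + 6 = pos 0 = 'a'
  'u' (pos 20) + 6 = pos 0 = 'a'
  'r' (pos 17) + 6 = pos 23 = 'x'
  'n' (pos 13) + 6 = pos 19 = 't'
Result: iiaaxt

iiaaxt


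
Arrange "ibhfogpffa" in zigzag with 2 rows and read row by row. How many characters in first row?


Zigzag "ibhfogpffa" into 2 rows:
Placing characters:
  'i' => row 0
  'b' => row 1
  'h' => row 0
  'f' => row 1
  'o' => row 0
  'g' => row 1
  'p' => row 0
  'f' => row 1
  'f' => row 0
  'a' => row 1
Rows:
  Row 0: "ihopf"
  Row 1: "bfgfa"
First row length: 5

5


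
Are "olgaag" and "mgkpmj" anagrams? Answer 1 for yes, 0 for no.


Strings: "olgaag", "mgkpmj"
Sorted first:  aagglo
Sorted second: gjkmmp
Differ at position 0: 'a' vs 'g' => not anagrams

0


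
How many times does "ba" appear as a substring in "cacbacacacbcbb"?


Searching for "ba" in "cacbacacacbcbb"
Scanning each position:
  Position 0: "ca" => no
  Position 1: "ac" => no
  Position 2: "cb" => no
  Position 3: "ba" => MATCH
  Position 4: "ac" => no
  Position 5: "ca" => no
  Position 6: "ac" => no
  Position 7: "ca" => no
  Position 8: "ac" => no
  Position 9: "cb" => no
  Position 10: "bc" => no
  Position 11: "cb" => no
  Position 12: "bb" => no
Total occurrences: 1

1


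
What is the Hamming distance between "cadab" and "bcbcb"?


Comparing "cadab" and "bcbcb" position by position:
  Position 0: 'c' vs 'b' => differ
  Position 1: 'a' vs 'c' => differ
  Position 2: 'd' vs 'b' => differ
  Position 3: 'a' vs 'c' => differ
  Position 4: 'b' vs 'b' => same
Total differences (Hamming distance): 4

4


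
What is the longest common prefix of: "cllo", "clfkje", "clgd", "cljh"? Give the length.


Words: cllo, clfkje, clgd, cljh
  Position 0: all 'c' => match
  Position 1: all 'l' => match
  Position 2: ('l', 'f', 'g', 'j') => mismatch, stop
LCP = "cl" (length 2)

2


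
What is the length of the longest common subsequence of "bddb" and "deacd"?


LCS of "bddb" and "deacd"
DP table:
           d    e    a    c    d
      0    0    0    0    0    0
  b   0    0    0    0    0    0
  d   0    1    1    1    1    1
  d   0    1    1    1    1    2
  b   0    1    1    1    1    2
LCS length = dp[4][5] = 2

2


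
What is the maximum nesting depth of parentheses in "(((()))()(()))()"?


Input: "(((()))()(()))()"
Tracking depth:
  Position 0 '(': depth becomes 1
  Position 1 '(': depth becomes 2
  Position 2 '(': depth becomes 3
  Position 3 '(': depth becomes 4
  Position 4 ')': depth becomes 3
  Position 5 ')': depth becomes 2
  Position 6 ')': depth becomes 1
  Position 7 '(': depth becomes 2
  Position 8 ')': depth becomes 1
  Position 9 '(': depth becomes 2
  Position 10 '(': depth becomes 3
  Position 11 ')': depth becomes 2
  Position 12 ')': depth becomes 1
  Position 13 ')': depth becomes 0
  Position 14 '(': depth becomes 1
  Position 15 ')': depth becomes 0
Maximum depth reached: 4

4


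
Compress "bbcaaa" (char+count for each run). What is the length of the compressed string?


Input: bbcaaa
Runs:
  'b' x 2 => "b2"
  'c' x 1 => "c1"
  'a' x 3 => "a3"
Compressed: "b2c1a3"
Compressed length: 6

6


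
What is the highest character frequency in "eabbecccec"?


Input: eabbecccec
Character counts:
  'a': 1
  'b': 2
  'c': 4
  'e': 3
Maximum frequency: 4

4


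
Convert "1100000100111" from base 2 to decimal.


Input: "1100000100111" in base 2
Positional expansion:
  Digit '1' (value 1) x 2^12 = 4096
  Digit '1' (value 1) x 2^11 = 2048
  Digit '0' (value 0) x 2^10 = 0
  Digit '0' (value 0) x 2^9 = 0
  Digit '0' (value 0) x 2^8 = 0
  Digit '0' (value 0) x 2^7 = 0
  Digit '0' (value 0) x 2^6 = 0
  Digit '1' (value 1) x 2^5 = 32
  Digit '0' (value 0) x 2^4 = 0
  Digit '0' (value 0) x 2^3 = 0
  Digit '1' (value 1) x 2^2 = 4
  Digit '1' (value 1) x 2^1 = 2
  Digit '1' (value 1) x 2^0 = 1
Sum = 6183

6183


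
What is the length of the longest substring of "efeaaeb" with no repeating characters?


Input: "efeaaeb"
Sliding window (track last position of each char):
  Position 0 ('e'): window [0,0] length 1 -- new best
  Position 1 ('f'): window [0,1] length 2 -- new best
  Position 2 ('e'): repeat (last at 0), move window start to 1
  Position 2 ('e'): window [1,2] length 2
  Position 3 ('a'): window [1,3] length 3 -- new best
  Position 4 ('a'): repeat (last at 3), move window start to 4
  Position 4 ('a'): window [4,4] length 1
  Position 5 ('e'): window [4,5] length 2
  Position 6 ('b'): window [4,6] length 3
Longest substring with no repeats: "fea" with length 3

3


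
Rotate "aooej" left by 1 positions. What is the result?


Input: "aooej", rotate left by 1
First 1 characters: "a"
Remaining characters: "ooej"
Concatenate remaining + first: "ooej" + "a" = "ooeja"

ooeja


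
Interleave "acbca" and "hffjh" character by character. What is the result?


Interleaving "acbca" and "hffjh":
  Position 0: 'a' from first, 'h' from second => "ah"
  Position 1: 'c' from first, 'f' from second => "cf"
  Position 2: 'b' from first, 'f' from second => "bf"
  Position 3: 'c' from first, 'j' from second => "cj"
  Position 4: 'a' from first, 'h' from second => "ah"
Result: ahcfbfcjah

ahcfbfcjah


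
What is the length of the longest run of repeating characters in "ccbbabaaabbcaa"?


Input: "ccbbabaaabbcaa"
Scanning for longest run:
  Position 1 ('c'): continues run of 'c', length=2
  Position 2 ('b'): new char, reset run to 1
  Position 3 ('b'): continues run of 'b', length=2
  Position 4 ('a'): new char, reset run to 1
  Position 5 ('b'): new char, reset run to 1
  Position 6 ('a'): new char, reset run to 1
  Position 7 ('a'): continues run of 'a', length=2
  Position 8 ('a'): continues run of 'a', length=3
  Position 9 ('b'): new char, reset run to 1
  Position 10 ('b'): continues run of 'b', length=2
  Position 11 ('c'): new char, reset run to 1
  Position 12 ('a'): new char, reset run to 1
  Position 13 ('a'): continues run of 'a', length=2
Longest run: 'a' with length 3

3


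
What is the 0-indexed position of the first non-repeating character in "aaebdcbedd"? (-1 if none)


Input: aaebdcbedd
Character frequencies:
  'a': 2
  'b': 2
  'c': 1
  'd': 3
  'e': 2
Scanning left to right for freq == 1:
  Position 0 ('a'): freq=2, skip
  Position 1 ('a'): freq=2, skip
  Position 2 ('e'): freq=2, skip
  Position 3 ('b'): freq=2, skip
  Position 4 ('d'): freq=3, skip
  Position 5 ('c'): unique! => answer = 5

5


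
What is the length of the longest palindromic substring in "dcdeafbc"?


Input: "dcdeafbc"
Checking substrings for palindromes:
  [0:3] "dcd" (len 3) => palindrome
Longest palindromic substring: "dcd" with length 3

3


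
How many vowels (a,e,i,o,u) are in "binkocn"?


Input: binkocn
Checking each character:
  'b' at position 0: consonant
  'i' at position 1: vowel (running total: 1)
  'n' at position 2: consonant
  'k' at position 3: consonant
  'o' at position 4: vowel (running total: 2)
  'c' at position 5: consonant
  'n' at position 6: consonant
Total vowels: 2

2


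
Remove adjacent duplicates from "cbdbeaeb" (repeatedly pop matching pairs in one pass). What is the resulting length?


Input: cbdbeaeb
Stack-based adjacent duplicate removal:
  Read 'c': push. Stack: c
  Read 'b': push. Stack: cb
  Read 'd': push. Stack: cbd
  Read 'b': push. Stack: cbdb
  Read 'e': push. Stack: cbdbe
  Read 'a': push. Stack: cbdbea
  Read 'e': push. Stack: cbdbeae
  Read 'b': push. Stack: cbdbeaeb
Final stack: "cbdbeaeb" (length 8)

8


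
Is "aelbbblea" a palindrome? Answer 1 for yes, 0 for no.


Input: aelbbblea
Reversed: aelbbblea
  Compare pos 0 ('a') with pos 8 ('a'): match
  Compare pos 1 ('e') with pos 7 ('e'): match
  Compare pos 2 ('l') with pos 6 ('l'): match
  Compare pos 3 ('b') with pos 5 ('b'): match
Result: palindrome

1


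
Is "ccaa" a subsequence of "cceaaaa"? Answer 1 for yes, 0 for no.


Check if "ccaa" is a subsequence of "cceaaaa"
Greedy scan:
  Position 0 ('c'): matches sub[0] = 'c'
  Position 1 ('c'): matches sub[1] = 'c'
  Position 2 ('e'): no match needed
  Position 3 ('a'): matches sub[2] = 'a'
  Position 4 ('a'): matches sub[3] = 'a'
  Position 5 ('a'): no match needed
  Position 6 ('a'): no match needed
All 4 characters matched => is a subsequence

1


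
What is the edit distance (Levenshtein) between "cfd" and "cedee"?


Computing edit distance: "cfd" -> "cedee"
DP table:
           c    e    d    e    e
      0    1    2    3    4    5
  c   1    0    1    2    3    4
  f   2    1    1    2    3    4
  d   3    2    2    1    2    3
Edit distance = dp[3][5] = 3

3


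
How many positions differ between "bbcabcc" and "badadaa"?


Comparing "bbcabcc" and "badadaa" position by position:
  Position 0: 'b' vs 'b' => same
  Position 1: 'b' vs 'a' => DIFFER
  Position 2: 'c' vs 'd' => DIFFER
  Position 3: 'a' vs 'a' => same
  Position 4: 'b' vs 'd' => DIFFER
  Position 5: 'c' vs 'a' => DIFFER
  Position 6: 'c' vs 'a' => DIFFER
Positions that differ: 5

5


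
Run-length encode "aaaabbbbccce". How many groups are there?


Input: aaaabbbbccce
Scanning for consecutive runs:
  Group 1: 'a' x 4 (positions 0-3)
  Group 2: 'b' x 4 (positions 4-7)
  Group 3: 'c' x 3 (positions 8-10)
  Group 4: 'e' x 1 (positions 11-11)
Total groups: 4

4


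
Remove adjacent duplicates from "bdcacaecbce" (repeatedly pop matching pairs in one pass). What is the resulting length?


Input: bdcacaecbce
Stack-based adjacent duplicate removal:
  Read 'b': push. Stack: b
  Read 'd': push. Stack: bd
  Read 'c': push. Stack: bdc
  Read 'a': push. Stack: bdca
  Read 'c': push. Stack: bdcac
  Read 'a': push. Stack: bdcaca
  Read 'e': push. Stack: bdcacae
  Read 'c': push. Stack: bdcacaec
  Read 'b': push. Stack: bdcacaecb
  Read 'c': push. Stack: bdcacaecbc
  Read 'e': push. Stack: bdcacaecbce
Final stack: "bdcacaecbce" (length 11)

11


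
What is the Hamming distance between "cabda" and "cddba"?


Comparing "cabda" and "cddba" position by position:
  Position 0: 'c' vs 'c' => same
  Position 1: 'a' vs 'd' => differ
  Position 2: 'b' vs 'd' => differ
  Position 3: 'd' vs 'b' => differ
  Position 4: 'a' vs 'a' => same
Total differences (Hamming distance): 3

3


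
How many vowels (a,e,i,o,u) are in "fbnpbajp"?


Input: fbnpbajp
Checking each character:
  'f' at position 0: consonant
  'b' at position 1: consonant
  'n' at position 2: consonant
  'p' at position 3: consonant
  'b' at position 4: consonant
  'a' at position 5: vowel (running total: 1)
  'j' at position 6: consonant
  'p' at position 7: consonant
Total vowels: 1

1


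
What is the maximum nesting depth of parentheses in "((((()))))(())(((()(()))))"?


Input: "((((()))))(())(((()(()))))"
Tracking depth:
  Position 0 '(': depth becomes 1
  Position 1 '(': depth becomes 2
  Position 2 '(': depth becomes 3
  Position 3 '(': depth becomes 4
  Position 4 '(': depth becomes 5
  Position 5 ')': depth becomes 4
  Position 6 ')': depth becomes 3
  Position 7 ')': depth becomes 2
  Position 8 ')': depth becomes 1
  Position 9 ')': depth becomes 0
  Position 10 '(': depth becomes 1
  Position 11 '(': depth becomes 2
  Position 12 ')': depth becomes 1
  Position 13 ')': depth becomes 0
  Position 14 '(': depth becomes 1
  Position 15 '(': depth becomes 2
  Position 16 '(': depth becomes 3
  Position 17 '(': depth becomes 4
  Position 18 ')': depth becomes 3
  Position 19 '(': depth becomes 4
  Position 20 '(': depth becomes 5
  Position 21 ')': depth becomes 4
  Position 22 ')': depth becomes 3
  Position 23 ')': depth becomes 2
  Position 24 ')': depth becomes 1
  Position 25 ')': depth becomes 0
Maximum depth reached: 5

5


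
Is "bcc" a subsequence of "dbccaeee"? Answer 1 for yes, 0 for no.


Check if "bcc" is a subsequence of "dbccaeee"
Greedy scan:
  Position 0 ('d'): no match needed
  Position 1 ('b'): matches sub[0] = 'b'
  Position 2 ('c'): matches sub[1] = 'c'
  Position 3 ('c'): matches sub[2] = 'c'
  Position 4 ('a'): no match needed
  Position 5 ('e'): no match needed
  Position 6 ('e'): no match needed
  Position 7 ('e'): no match needed
All 3 characters matched => is a subsequence

1


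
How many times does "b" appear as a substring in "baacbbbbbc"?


Searching for "b" in "baacbbbbbc"
Scanning each position:
  Position 0: "b" => MATCH
  Position 1: "a" => no
  Position 2: "a" => no
  Position 3: "c" => no
  Position 4: "b" => MATCH
  Position 5: "b" => MATCH
  Position 6: "b" => MATCH
  Position 7: "b" => MATCH
  Position 8: "b" => MATCH
  Position 9: "c" => no
Total occurrences: 6

6


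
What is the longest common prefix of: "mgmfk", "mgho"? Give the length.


Words: mgmfk, mgho
  Position 0: all 'm' => match
  Position 1: all 'g' => match
  Position 2: ('m', 'h') => mismatch, stop
LCP = "mg" (length 2)

2


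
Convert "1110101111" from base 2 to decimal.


Input: "1110101111" in base 2
Positional expansion:
  Digit '1' (value 1) x 2^9 = 512
  Digit '1' (value 1) x 2^8 = 256
  Digit '1' (value 1) x 2^7 = 128
  Digit '0' (value 0) x 2^6 = 0
  Digit '1' (value 1) x 2^5 = 32
  Digit '0' (value 0) x 2^4 = 0
  Digit '1' (value 1) x 2^3 = 8
  Digit '1' (value 1) x 2^2 = 4
  Digit '1' (value 1) x 2^1 = 2
  Digit '1' (value 1) x 2^0 = 1
Sum = 943

943


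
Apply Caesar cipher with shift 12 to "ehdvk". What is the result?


Caesar cipher: shift "ehdvk" by 12
  'e' (pos 4) + 12 = pos 16 = 'q'
  'h' (pos 7) + 12 = pos 19 = 't'
  'd' (pos 3) + 12 = pos 15 = 'p'
  'v' (pos 21) + 12 = pos 7 = 'h'
  'k' (pos 10) + 12 = pos 22 = 'w'
Result: qtphw

qtphw


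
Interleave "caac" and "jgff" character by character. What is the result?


Interleaving "caac" and "jgff":
  Position 0: 'c' from first, 'j' from second => "cj"
  Position 1: 'a' from first, 'g' from second => "ag"
  Position 2: 'a' from first, 'f' from second => "af"
  Position 3: 'c' from first, 'f' from second => "cf"
Result: cjagafcf

cjagafcf


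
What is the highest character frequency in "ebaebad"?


Input: ebaebad
Character counts:
  'a': 2
  'b': 2
  'd': 1
  'e': 2
Maximum frequency: 2

2


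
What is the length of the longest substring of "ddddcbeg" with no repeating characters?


Input: "ddddcbeg"
Sliding window (track last position of each char):
  Position 0 ('d'): window [0,0] length 1 -- new best
  Position 1 ('d'): repeat (last at 0), move window start to 1
  Position 1 ('d'): window [1,1] length 1
  Position 2 ('d'): repeat (last at 1), move window start to 2
  Position 2 ('d'): window [2,2] length 1
  Position 3 ('d'): repeat (last at 2), move window start to 3
  Position 3 ('d'): window [3,3] length 1
  Position 4 ('c'): window [3,4] length 2 -- new best
  Position 5 ('b'): window [3,5] length 3 -- new best
  Position 6 ('e'): window [3,6] length 4 -- new best
  Position 7 ('g'): window [3,7] length 5 -- new best
Longest substring with no repeats: "dcbeg" with length 5

5
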